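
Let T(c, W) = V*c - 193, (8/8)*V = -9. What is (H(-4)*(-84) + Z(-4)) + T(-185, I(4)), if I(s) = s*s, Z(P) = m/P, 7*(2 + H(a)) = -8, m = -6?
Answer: 3475/2 ≈ 1737.5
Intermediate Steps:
H(a) = -22/7 (H(a) = -2 + (⅐)*(-8) = -2 - 8/7 = -22/7)
V = -9
Z(P) = -6/P
I(s) = s²
T(c, W) = -193 - 9*c (T(c, W) = -9*c - 193 = -193 - 9*c)
(H(-4)*(-84) + Z(-4)) + T(-185, I(4)) = (-22/7*(-84) - 6/(-4)) + (-193 - 9*(-185)) = (264 - 6*(-¼)) + (-193 + 1665) = (264 + 3/2) + 1472 = 531/2 + 1472 = 3475/2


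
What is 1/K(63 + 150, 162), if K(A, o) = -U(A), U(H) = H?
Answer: -1/213 ≈ -0.0046948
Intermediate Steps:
K(A, o) = -A
1/K(63 + 150, 162) = 1/(-(63 + 150)) = 1/(-1*213) = 1/(-213) = -1/213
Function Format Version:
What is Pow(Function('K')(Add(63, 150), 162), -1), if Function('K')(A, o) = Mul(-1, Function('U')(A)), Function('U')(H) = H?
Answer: Rational(-1, 213) ≈ -0.0046948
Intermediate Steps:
Function('K')(A, o) = Mul(-1, A)
Pow(Function('K')(Add(63, 150), 162), -1) = Pow(Mul(-1, Add(63, 150)), -1) = Pow(Mul(-1, 213), -1) = Pow(-213, -1) = Rational(-1, 213)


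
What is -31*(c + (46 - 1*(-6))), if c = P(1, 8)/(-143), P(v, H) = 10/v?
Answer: -230206/143 ≈ -1609.8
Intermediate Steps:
c = -10/143 (c = (10/1)/(-143) = (10*1)*(-1/143) = 10*(-1/143) = -10/143 ≈ -0.069930)
-31*(c + (46 - 1*(-6))) = -31*(-10/143 + (46 - 1*(-6))) = -31*(-10/143 + (46 + 6)) = -31*(-10/143 + 52) = -31*7426/143 = -230206/143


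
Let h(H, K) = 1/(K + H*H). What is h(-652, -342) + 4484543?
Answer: 1904863453767/424762 ≈ 4.4845e+6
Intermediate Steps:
h(H, K) = 1/(K + H²)
h(-652, -342) + 4484543 = 1/(-342 + (-652)²) + 4484543 = 1/(-342 + 425104) + 4484543 = 1/424762 + 4484543 = 1904863453767/424762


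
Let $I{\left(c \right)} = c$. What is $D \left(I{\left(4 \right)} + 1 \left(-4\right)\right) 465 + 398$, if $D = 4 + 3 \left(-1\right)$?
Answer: $398$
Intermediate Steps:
$D = 1$ ($D = 4 - 3 = 1$)
$D \left(I{\left(4 \right)} + 1 \left(-4\right)\right) 465 + 398 = 1 \left(4 + 1 \left(-4\right)\right) 465 + 398 = 1 \left(4 - 4\right) 465 + 398 = 1 \cdot 0 \cdot 465 + 398 = 0 \cdot 465 + 398 = 0 + 398 = 398$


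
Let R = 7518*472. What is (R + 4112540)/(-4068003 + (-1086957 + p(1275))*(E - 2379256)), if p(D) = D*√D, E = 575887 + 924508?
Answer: 2439478279203513688/303653015076411497319267 + 14307594739991500*√51/303653015076411497319267 ≈ 8.3703e-6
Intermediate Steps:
E = 1500395
p(D) = D^(3/2)
R = 3548496
(R + 4112540)/(-4068003 + (-1086957 + p(1275))*(E - 2379256)) = (3548496 + 4112540)/(-4068003 + (-1086957 + 1275^(3/2))*(1500395 - 2379256)) = 7661036/(-4068003 + (-1086957 + 6375*√51)*(-878861)) = 7661036/(-4068003 + (955284115977 - 5602738875*√51)) = 7661036/(955280047974 - 5602738875*√51)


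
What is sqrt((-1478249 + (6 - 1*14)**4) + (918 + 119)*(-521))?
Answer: I*sqrt(2014430) ≈ 1419.3*I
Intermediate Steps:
sqrt((-1478249 + (6 - 1*14)**4) + (918 + 119)*(-521)) = sqrt((-1478249 + (6 - 14)**4) + 1037*(-521)) = sqrt((-1478249 + (-8)**4) - 540277) = sqrt((-1478249 + 4096) - 540277) = sqrt(-1474153 - 540277) = sqrt(-2014430) = I*sqrt(2014430)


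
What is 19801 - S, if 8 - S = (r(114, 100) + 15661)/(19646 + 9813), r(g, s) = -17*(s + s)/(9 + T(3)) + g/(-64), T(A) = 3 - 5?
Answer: 130613763953/6598816 ≈ 19794.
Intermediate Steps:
T(A) = -2
r(g, s) = -34*s/7 - g/64 (r(g, s) = -17*(s + s)/(9 - 2) + g/(-64) = -17*2*s/7 + g*(-1/64) = -17*2*s/7 - g/64 = -34*s/7 - g/64)
S = 49391663/6598816 (S = 8 - ((-34/7*100 - 1/64*114) + 15661)/(19646 + 9813) = 8 - ((-3400/7 - 57/32) + 15661)/29459 = 8 - (-109199/224 + 15661)/29459 = 8 - 3398865/(224*29459) = 8 - 1*3398865/6598816 = 8 - 3398865/6598816 = 49391663/6598816 ≈ 7.4849)
19801 - S = 19801 - 1*49391663/6598816 = 19801 - 49391663/6598816 = 130613763953/6598816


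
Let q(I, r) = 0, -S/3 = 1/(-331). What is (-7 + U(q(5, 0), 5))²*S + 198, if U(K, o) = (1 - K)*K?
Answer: 65685/331 ≈ 198.44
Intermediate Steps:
S = 3/331 (S = -3/(-331) = -3*(-1/331) = 3/331 ≈ 0.0090634)
U(K, o) = K*(1 - K)
(-7 + U(q(5, 0), 5))²*S + 198 = (-7 + 0*(1 - 1*0))²*(3/331) + 198 = (-7 + 0*(1 + 0))²*(3/331) + 198 = (-7 + 0*1)²*(3/331) + 198 = (-7 + 0)²*(3/331) + 198 = (-7)²*(3/331) + 198 = 49*(3/331) + 198 = 147/331 + 198 = 65685/331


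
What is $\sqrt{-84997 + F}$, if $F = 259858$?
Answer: $3 \sqrt{19429} \approx 418.16$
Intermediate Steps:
$\sqrt{-84997 + F} = \sqrt{-84997 + 259858} = \sqrt{174861} = 3 \sqrt{19429}$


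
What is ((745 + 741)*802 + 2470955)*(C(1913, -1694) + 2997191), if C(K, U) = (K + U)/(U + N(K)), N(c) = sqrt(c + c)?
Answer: 5243425409935625058/477635 - 267379071*sqrt(3826)/955270 ≈ 1.0978e+13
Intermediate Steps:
N(c) = sqrt(2)*sqrt(c) (N(c) = sqrt(2*c) = sqrt(2)*sqrt(c))
C(K, U) = (K + U)/(U + sqrt(2)*sqrt(K))
((745 + 741)*802 + 2470955)*(C(1913, -1694) + 2997191) = ((745 + 741)*802 + 2470955)*((1913 - 1694)/(-1694 + sqrt(2)*sqrt(1913)) + 2997191) = (1486*802 + 2470955)*(219/(-1694 + sqrt(3826)) + 2997191) = (1191772 + 2470955)*(219/(-1694 + sqrt(3826)) + 2997191) = 3662727*(2997191 + 219/(-1694 + sqrt(3826))) = 10977892399857 + 802137213/(-1694 + sqrt(3826))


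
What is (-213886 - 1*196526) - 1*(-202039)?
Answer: -208373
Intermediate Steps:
(-213886 - 1*196526) - 1*(-202039) = (-213886 - 196526) + 202039 = -410412 + 202039 = -208373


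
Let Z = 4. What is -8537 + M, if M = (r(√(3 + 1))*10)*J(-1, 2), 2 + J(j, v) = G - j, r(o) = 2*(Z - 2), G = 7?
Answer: -8297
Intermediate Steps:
r(o) = 4 (r(o) = 2*(4 - 2) = 2*2 = 4)
J(j, v) = 5 - j (J(j, v) = -2 + (7 - j) = 5 - j)
M = 240 (M = (4*10)*(5 - 1*(-1)) = 40*(5 + 1) = 40*6 = 240)
-8537 + M = -8537 + 240 = -8297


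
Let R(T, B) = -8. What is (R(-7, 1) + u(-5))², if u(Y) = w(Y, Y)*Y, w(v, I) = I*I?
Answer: 17689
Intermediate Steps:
w(v, I) = I²
u(Y) = Y³ (u(Y) = Y²*Y = Y³)
(R(-7, 1) + u(-5))² = (-8 + (-5)³)² = (-8 - 125)² = (-133)² = 17689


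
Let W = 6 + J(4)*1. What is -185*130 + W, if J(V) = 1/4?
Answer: -96175/4 ≈ -24044.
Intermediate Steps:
J(V) = ¼
W = 25/4 (W = 6 + (¼)*1 = 6 + ¼ = 25/4 ≈ 6.2500)
-185*130 + W = -185*130 + 25/4 = -24050 + 25/4 = -96175/4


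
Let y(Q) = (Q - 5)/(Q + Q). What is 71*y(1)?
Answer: -142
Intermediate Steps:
y(Q) = (-5 + Q)/(2*Q) (y(Q) = (-5 + Q)/((2*Q)) = (-5 + Q)*(1/(2*Q)) = (-5 + Q)/(2*Q))
71*y(1) = 71*((½)*(-5 + 1)/1) = 71*((½)*1*(-4)) = 71*(-2) = -142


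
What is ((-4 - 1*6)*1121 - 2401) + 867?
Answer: -12744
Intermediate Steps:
((-4 - 1*6)*1121 - 2401) + 867 = ((-4 - 6)*1121 - 2401) + 867 = (-10*1121 - 2401) + 867 = (-11210 - 2401) + 867 = -13611 + 867 = -12744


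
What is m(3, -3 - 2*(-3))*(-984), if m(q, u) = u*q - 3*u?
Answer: 0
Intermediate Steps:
m(q, u) = -3*u + q*u (m(q, u) = q*u - 3*u = -3*u + q*u)
m(3, -3 - 2*(-3))*(-984) = ((-3 - 2*(-3))*(-3 + 3))*(-984) = ((-3 + 6)*0)*(-984) = (3*0)*(-984) = 0*(-984) = 0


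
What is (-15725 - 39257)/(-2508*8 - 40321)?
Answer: 54982/60385 ≈ 0.91052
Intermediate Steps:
(-15725 - 39257)/(-2508*8 - 40321) = -54982/(-20064 - 40321) = -54982/(-60385) = -54982*(-1/60385) = 54982/60385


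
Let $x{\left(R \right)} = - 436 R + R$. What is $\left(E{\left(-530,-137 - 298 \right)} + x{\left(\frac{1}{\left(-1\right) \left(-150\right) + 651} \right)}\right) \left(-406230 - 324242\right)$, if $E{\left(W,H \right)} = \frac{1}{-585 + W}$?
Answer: $\frac{118294096624}{297705} \approx 3.9735 \cdot 10^{5}$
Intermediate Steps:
$x{\left(R \right)} = - 435 R$
$\left(E{\left(-530,-137 - 298 \right)} + x{\left(\frac{1}{\left(-1\right) \left(-150\right) + 651} \right)}\right) \left(-406230 - 324242\right) = \left(\frac{1}{-585 - 530} - \frac{435}{\left(-1\right) \left(-150\right) + 651}\right) \left(-406230 - 324242\right) = \left(\frac{1}{-1115} - \frac{435}{150 + 651}\right) \left(-730472\right) = \left(- \frac{1}{1115} - \frac{435}{801}\right) \left(-730472\right) = \left(- \frac{1}{1115} - \frac{145}{267}\right) \left(-730472\right) = \left(- \frac{161942}{297705}\right) \left(-730472\right) = \frac{118294096624}{297705}$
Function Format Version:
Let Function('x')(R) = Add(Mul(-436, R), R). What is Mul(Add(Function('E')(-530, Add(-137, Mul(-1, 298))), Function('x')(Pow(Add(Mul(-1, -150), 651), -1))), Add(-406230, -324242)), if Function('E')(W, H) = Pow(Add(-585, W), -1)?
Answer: Rational(118294096624, 297705) ≈ 3.9735e+5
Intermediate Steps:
Function('x')(R) = Mul(-435, R)
Mul(Add(Function('E')(-530, Add(-137, Mul(-1, 298))), Function('x')(Pow(Add(Mul(-1, -150), 651), -1))), Add(-406230, -324242)) = Mul(Add(Pow(Add(-585, -530), -1), Mul(-435, Pow(Add(Mul(-1, -150), 651), -1))), Add(-406230, -324242)) = Mul(Add(Pow(-1115, -1), Mul(-435, Pow(Add(150, 651), -1))), -730472) = Mul(Add(Rational(-1, 1115), Mul(-435, Pow(801, -1))), -730472) = Mul(Add(Rational(-1, 1115), Mul(-435, Rational(1, 801))), -730472) = Mul(Add(Rational(-1, 1115), Rational(-145, 267)), -730472) = Mul(Rational(-161942, 297705), -730472) = Rational(118294096624, 297705)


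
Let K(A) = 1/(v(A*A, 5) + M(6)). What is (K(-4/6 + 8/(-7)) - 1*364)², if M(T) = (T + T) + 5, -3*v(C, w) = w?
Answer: 280261081/2116 ≈ 1.3245e+5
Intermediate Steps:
v(C, w) = -w/3
M(T) = 5 + 2*T (M(T) = 2*T + 5 = 5 + 2*T)
K(A) = 3/46 (K(A) = 1/(-⅓*5 + (5 + 2*6)) = 1/(-5/3 + (5 + 12)) = 1/(-5/3 + 17) = 1/(46/3) = 3/46)
(K(-4/6 + 8/(-7)) - 1*364)² = (3/46 - 1*364)² = (3/46 - 364)² = (-16741/46)² = 280261081/2116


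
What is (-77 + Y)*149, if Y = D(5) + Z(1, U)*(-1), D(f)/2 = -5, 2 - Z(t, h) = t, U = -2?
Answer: -13112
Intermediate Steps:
Z(t, h) = 2 - t
D(f) = -10 (D(f) = 2*(-5) = -10)
Y = -11 (Y = -10 + (2 - 1*1)*(-1) = -10 + (2 - 1)*(-1) = -10 + 1*(-1) = -10 - 1 = -11)
(-77 + Y)*149 = (-77 - 11)*149 = -88*149 = -13112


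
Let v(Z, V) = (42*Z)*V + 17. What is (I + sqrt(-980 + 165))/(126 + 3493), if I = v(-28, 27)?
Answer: -2885/329 + I*sqrt(815)/3619 ≈ -8.769 + 0.0078884*I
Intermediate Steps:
v(Z, V) = 17 + 42*V*Z (v(Z, V) = 42*V*Z + 17 = 17 + 42*V*Z)
I = -31735 (I = 17 + 42*27*(-28) = 17 - 31752 = -31735)
(I + sqrt(-980 + 165))/(126 + 3493) = (-31735 + sqrt(-980 + 165))/(126 + 3493) = (-31735 + sqrt(-815))/3619 = (-31735 + I*sqrt(815))*(1/3619) = -2885/329 + I*sqrt(815)/3619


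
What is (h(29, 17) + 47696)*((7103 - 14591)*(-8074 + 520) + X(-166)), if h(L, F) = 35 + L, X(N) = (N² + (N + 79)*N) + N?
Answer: 2703511347840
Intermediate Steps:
X(N) = N + N² + N*(79 + N) (X(N) = (N² + (79 + N)*N) + N = (N² + N*(79 + N)) + N = N + N² + N*(79 + N))
(h(29, 17) + 47696)*((7103 - 14591)*(-8074 + 520) + X(-166)) = ((35 + 29) + 47696)*((7103 - 14591)*(-8074 + 520) + 2*(-166)*(40 - 166)) = (64 + 47696)*(-7488*(-7554) + 2*(-166)*(-126)) = 47760*(56564352 + 41832) = 47760*56606184 = 2703511347840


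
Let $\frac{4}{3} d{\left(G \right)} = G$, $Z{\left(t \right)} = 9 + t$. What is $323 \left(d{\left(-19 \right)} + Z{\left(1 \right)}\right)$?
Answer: $- \frac{5491}{4} \approx -1372.8$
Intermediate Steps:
$d{\left(G \right)} = \frac{3 G}{4}$
$323 \left(d{\left(-19 \right)} + Z{\left(1 \right)}\right) = 323 \left(\frac{3}{4} \left(-19\right) + \left(9 + 1\right)\right) = 323 \left(- \frac{57}{4} + 10\right) = 323 \left(- \frac{17}{4}\right) = - \frac{5491}{4}$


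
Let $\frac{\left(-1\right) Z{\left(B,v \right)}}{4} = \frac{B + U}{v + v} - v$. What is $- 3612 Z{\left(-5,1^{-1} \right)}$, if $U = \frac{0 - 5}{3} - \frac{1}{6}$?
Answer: $-63812$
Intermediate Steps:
$U = - \frac{11}{6}$ ($U = \left(0 - 5\right) \frac{1}{3} - \frac{1}{6} = \left(-5\right) \frac{1}{3} - \frac{1}{6} = - \frac{5}{3} - \frac{1}{6} = - \frac{11}{6} \approx -1.8333$)
$Z{\left(B,v \right)} = 4 v - \frac{2 \left(- \frac{11}{6} + B\right)}{v}$ ($Z{\left(B,v \right)} = - 4 \left(\frac{B - \frac{11}{6}}{v + v} - v\right) = - 4 \left(\frac{- \frac{11}{6} + B}{2 v} - v\right) = - 4 \left(- v + \frac{- \frac{11}{6} + B}{2 v}\right) = 4 v - \frac{2 \left(- \frac{11}{6} + B\right)}{v}$)
$- 3612 Z{\left(-5,1^{-1} \right)} = - 3612 \frac{11 - -30 + 12 \left(1^{-1}\right)^{2}}{3 \cdot 1^{-1}} = - 3612 \frac{11 + 30 + 12 \cdot 1^{2}}{3 \cdot 1} = - 3612 \cdot \frac{1}{3} \cdot 1 \left(11 + 30 + 12 \cdot 1\right) = - 3612 \cdot \frac{1}{3} \cdot 1 \left(11 + 30 + 12\right) = - 3612 \cdot \frac{1}{3} \cdot 1 \cdot 53 = \left(-3612\right) \frac{53}{3} = -63812$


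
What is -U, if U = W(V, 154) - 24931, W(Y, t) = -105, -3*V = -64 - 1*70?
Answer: 25036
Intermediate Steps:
V = 134/3 (V = -(-64 - 1*70)/3 = -(-64 - 70)/3 = -⅓*(-134) = 134/3 ≈ 44.667)
U = -25036 (U = -105 - 24931 = -25036)
-U = -1*(-25036) = 25036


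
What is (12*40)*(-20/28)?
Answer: -2400/7 ≈ -342.86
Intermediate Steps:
(12*40)*(-20/28) = 480*(-20*1/28) = 480*(-5/7) = -2400/7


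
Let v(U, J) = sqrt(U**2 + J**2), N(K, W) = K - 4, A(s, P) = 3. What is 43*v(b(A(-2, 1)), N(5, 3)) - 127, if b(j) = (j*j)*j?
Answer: -127 + 43*sqrt(730) ≈ 1034.8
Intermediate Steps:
N(K, W) = -4 + K
b(j) = j**3 (b(j) = j**2*j = j**3)
v(U, J) = sqrt(J**2 + U**2)
43*v(b(A(-2, 1)), N(5, 3)) - 127 = 43*sqrt((-4 + 5)**2 + (3**3)**2) - 127 = 43*sqrt(1**2 + 27**2) - 127 = 43*sqrt(1 + 729) - 127 = 43*sqrt(730) - 127 = -127 + 43*sqrt(730)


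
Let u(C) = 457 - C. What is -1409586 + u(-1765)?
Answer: -1407364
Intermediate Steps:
-1409586 + u(-1765) = -1409586 + (457 - 1*(-1765)) = -1409586 + (457 + 1765) = -1409586 + 2222 = -1407364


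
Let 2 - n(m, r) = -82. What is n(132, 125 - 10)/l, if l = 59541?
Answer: 28/19847 ≈ 0.0014108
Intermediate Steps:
n(m, r) = 84 (n(m, r) = 2 - 1*(-82) = 2 + 82 = 84)
n(132, 125 - 10)/l = 84/59541 = 84*(1/59541) = 28/19847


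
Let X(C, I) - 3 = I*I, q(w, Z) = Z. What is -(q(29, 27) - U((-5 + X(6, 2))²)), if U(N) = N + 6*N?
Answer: 1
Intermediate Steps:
X(C, I) = 3 + I² (X(C, I) = 3 + I*I = 3 + I²)
U(N) = 7*N
-(q(29, 27) - U((-5 + X(6, 2))²)) = -(27 - 7*(-5 + (3 + 2²))²) = -(27 - 7*(-5 + (3 + 4))²) = -(27 - 7*(-5 + 7)²) = -(27 - 7*2²) = -(27 - 7*4) = -(27 - 1*28) = -(27 - 28) = -1*(-1) = 1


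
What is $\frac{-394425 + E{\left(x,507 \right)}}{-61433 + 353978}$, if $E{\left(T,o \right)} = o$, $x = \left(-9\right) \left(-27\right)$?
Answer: $- \frac{131306}{97515} \approx -1.3465$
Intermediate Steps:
$x = 243$
$\frac{-394425 + E{\left(x,507 \right)}}{-61433 + 353978} = \frac{-394425 + 507}{-61433 + 353978} = - \frac{393918}{292545} = \left(-393918\right) \frac{1}{292545} = - \frac{131306}{97515}$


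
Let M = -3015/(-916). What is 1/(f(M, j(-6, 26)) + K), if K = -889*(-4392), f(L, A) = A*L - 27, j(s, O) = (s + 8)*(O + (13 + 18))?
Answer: 458/1788414993 ≈ 2.5609e-7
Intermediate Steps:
j(s, O) = (8 + s)*(31 + O) (j(s, O) = (8 + s)*(O + 31) = (8 + s)*(31 + O))
M = 3015/916 (M = -3015*(-1/916) = 3015/916 ≈ 3.2915)
f(L, A) = -27 + A*L
K = 3904488
1/(f(M, j(-6, 26)) + K) = 1/((-27 + (248 + 8*26 + 31*(-6) + 26*(-6))*(3015/916)) + 3904488) = 1/((-27 + (248 + 208 - 186 - 156)*(3015/916)) + 3904488) = 1/((-27 + 114*(3015/916)) + 3904488) = 1/((-27 + 171855/458) + 3904488) = 1/(159489/458 + 3904488) = 1/(1788414993/458) = 458/1788414993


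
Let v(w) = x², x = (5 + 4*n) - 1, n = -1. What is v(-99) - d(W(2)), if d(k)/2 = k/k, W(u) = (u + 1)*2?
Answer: -2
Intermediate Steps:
W(u) = 2 + 2*u (W(u) = (1 + u)*2 = 2 + 2*u)
x = 0 (x = (5 + 4*(-1)) - 1 = (5 - 4) - 1 = 1 - 1 = 0)
v(w) = 0 (v(w) = 0² = 0)
d(k) = 2 (d(k) = 2*(k/k) = 2*1 = 2)
v(-99) - d(W(2)) = 0 - 1*2 = 0 - 2 = -2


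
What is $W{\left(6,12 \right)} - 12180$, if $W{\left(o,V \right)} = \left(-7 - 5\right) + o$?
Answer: $-12186$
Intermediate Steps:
$W{\left(o,V \right)} = -12 + o$
$W{\left(6,12 \right)} - 12180 = \left(-12 + 6\right) - 12180 = -6 - 12180 = -12186$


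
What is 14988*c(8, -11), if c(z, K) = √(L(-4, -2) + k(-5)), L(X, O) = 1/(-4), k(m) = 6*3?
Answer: 7494*√71 ≈ 63146.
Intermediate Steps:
k(m) = 18
L(X, O) = -¼ (L(X, O) = 1*(-¼) = -¼)
c(z, K) = √71/2 (c(z, K) = √(-¼ + 18) = √(71/4) = √71/2)
14988*c(8, -11) = 14988*(√71/2) = 7494*√71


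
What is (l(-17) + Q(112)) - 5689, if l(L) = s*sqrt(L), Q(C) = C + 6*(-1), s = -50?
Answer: -5583 - 50*I*sqrt(17) ≈ -5583.0 - 206.16*I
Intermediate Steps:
Q(C) = -6 + C (Q(C) = C - 6 = -6 + C)
l(L) = -50*sqrt(L)
(l(-17) + Q(112)) - 5689 = (-50*I*sqrt(17) + (-6 + 112)) - 5689 = (-50*I*sqrt(17) + 106) - 5689 = (106 - 50*I*sqrt(17)) - 5689 = -5583 - 50*I*sqrt(17)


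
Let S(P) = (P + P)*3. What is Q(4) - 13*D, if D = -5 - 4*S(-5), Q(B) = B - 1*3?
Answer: -1494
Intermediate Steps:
S(P) = 6*P (S(P) = (2*P)*3 = 6*P)
Q(B) = -3 + B (Q(B) = B - 3 = -3 + B)
D = 115 (D = -5 - 24*(-5) = -5 - 4*(-30) = -5 + 120 = 115)
Q(4) - 13*D = (-3 + 4) - 13*115 = 1 - 1495 = -1494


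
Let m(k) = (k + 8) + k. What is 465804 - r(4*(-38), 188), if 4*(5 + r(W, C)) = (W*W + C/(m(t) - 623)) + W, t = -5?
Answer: 287544422/625 ≈ 4.6007e+5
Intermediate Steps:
m(k) = 8 + 2*k (m(k) = (8 + k) + k = 8 + 2*k)
r(W, C) = -5 - C/2500 + W/4 + W²/4 (r(W, C) = -5 + ((W*W + C/((8 + 2*(-5)) - 623)) + W)/4 = -5 + ((W² + C/((8 - 10) - 623)) + W)/4 = -5 + ((W² + C/(-2 - 623)) + W)/4 = -5 + ((W² + C/(-625)) + W)/4 = -5 + ((W² - C/625) + W)/4 = -5 + (W + W² - C/625)/4 = -5 + (-C/2500 + W/4 + W²/4) = -5 - C/2500 + W/4 + W²/4)
465804 - r(4*(-38), 188) = 465804 - (-5 - 1/2500*188 + (4*(-38))/4 + (4*(-38))²/4) = 465804 - (-5 - 47/625 + (¼)*(-152) + (¼)*(-152)²) = 465804 - (-5 - 47/625 - 38 + (¼)*23104) = 465804 - (-5 - 47/625 - 38 + 5776) = 465804 - 1*3583078/625 = 465804 - 3583078/625 = 287544422/625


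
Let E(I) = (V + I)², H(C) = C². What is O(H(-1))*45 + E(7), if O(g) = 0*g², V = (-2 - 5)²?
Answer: 3136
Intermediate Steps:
V = 49 (V = (-7)² = 49)
O(g) = 0
E(I) = (49 + I)²
O(H(-1))*45 + E(7) = 0*45 + (49 + 7)² = 0 + 56² = 0 + 3136 = 3136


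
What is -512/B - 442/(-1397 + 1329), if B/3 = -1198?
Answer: 23873/3594 ≈ 6.6425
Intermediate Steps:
B = -3594 (B = 3*(-1198) = -3594)
-512/B - 442/(-1397 + 1329) = -512/(-3594) - 442/(-1397 + 1329) = -512*(-1/3594) - 442/(-68) = 256/1797 - 442*(-1/68) = 256/1797 + 13/2 = 23873/3594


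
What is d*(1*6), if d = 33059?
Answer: 198354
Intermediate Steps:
d*(1*6) = 33059*(1*6) = 33059*6 = 198354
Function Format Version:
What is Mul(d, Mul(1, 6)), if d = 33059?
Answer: 198354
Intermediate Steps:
Mul(d, Mul(1, 6)) = Mul(33059, Mul(1, 6)) = Mul(33059, 6) = 198354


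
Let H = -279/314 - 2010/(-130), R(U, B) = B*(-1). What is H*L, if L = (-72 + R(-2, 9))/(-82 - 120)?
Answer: 4818447/824564 ≈ 5.8436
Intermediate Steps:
R(U, B) = -B
H = 59487/4082 (H = -279*1/314 - 2010*(-1/130) = -279/314 + 201/13 = 59487/4082 ≈ 14.573)
L = 81/202 (L = (-72 - 1*9)/(-82 - 120) = (-72 - 9)/(-202) = -81*(-1/202) = 81/202 ≈ 0.40099)
H*L = (59487/4082)*(81/202) = 4818447/824564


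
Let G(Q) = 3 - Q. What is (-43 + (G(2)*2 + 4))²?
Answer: 1369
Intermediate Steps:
(-43 + (G(2)*2 + 4))² = (-43 + ((3 - 1*2)*2 + 4))² = (-43 + ((3 - 2)*2 + 4))² = (-43 + (1*2 + 4))² = (-43 + (2 + 4))² = (-43 + 6)² = (-37)² = 1369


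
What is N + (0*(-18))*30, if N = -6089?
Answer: -6089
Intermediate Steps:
N + (0*(-18))*30 = -6089 + (0*(-18))*30 = -6089 + 0*30 = -6089 + 0 = -6089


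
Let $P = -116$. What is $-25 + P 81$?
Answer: $-9421$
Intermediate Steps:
$-25 + P 81 = -25 - 9396 = -9421$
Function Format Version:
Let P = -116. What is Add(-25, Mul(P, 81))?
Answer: -9421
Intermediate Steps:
Add(-25, Mul(P, 81)) = Add(-25, Mul(-116, 81)) = Add(-25, -9396) = -9421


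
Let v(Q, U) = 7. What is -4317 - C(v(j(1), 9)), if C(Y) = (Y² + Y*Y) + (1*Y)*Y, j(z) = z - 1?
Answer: -4464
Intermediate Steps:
j(z) = -1 + z
C(Y) = 3*Y² (C(Y) = (Y² + Y²) + Y*Y = 2*Y² + Y² = 3*Y²)
-4317 - C(v(j(1), 9)) = -4317 - 3*7² = -4317 - 3*49 = -4317 - 1*147 = -4317 - 147 = -4464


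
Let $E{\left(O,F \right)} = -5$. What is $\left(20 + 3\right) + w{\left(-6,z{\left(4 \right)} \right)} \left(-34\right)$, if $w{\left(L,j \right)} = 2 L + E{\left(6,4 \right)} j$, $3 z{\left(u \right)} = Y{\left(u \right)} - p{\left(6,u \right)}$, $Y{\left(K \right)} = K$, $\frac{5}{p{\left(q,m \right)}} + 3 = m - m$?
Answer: $\frac{6769}{9} \approx 752.11$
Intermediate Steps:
$p{\left(q,m \right)} = - \frac{5}{3}$ ($p{\left(q,m \right)} = \frac{5}{-3 + \left(m - m\right)} = \frac{5}{-3 + 0} = \frac{5}{-3} = 5 \left(- \frac{1}{3}\right) = - \frac{5}{3}$)
$z{\left(u \right)} = \frac{5}{9} + \frac{u}{3}$ ($z{\left(u \right)} = \frac{u - - \frac{5}{3}}{3} = \frac{u + \frac{5}{3}}{3} = \frac{\frac{5}{3} + u}{3} = \frac{5}{9} + \frac{u}{3}$)
$w{\left(L,j \right)} = - 5 j + 2 L$ ($w{\left(L,j \right)} = 2 L - 5 j = - 5 j + 2 L$)
$\left(20 + 3\right) + w{\left(-6,z{\left(4 \right)} \right)} \left(-34\right) = \left(20 + 3\right) + \left(- 5 \left(\frac{5}{9} + \frac{1}{3} \cdot 4\right) + 2 \left(-6\right)\right) \left(-34\right) = 23 + \left(- 5 \left(\frac{5}{9} + \frac{4}{3}\right) - 12\right) \left(-34\right) = 23 + \left(\left(-5\right) \frac{17}{9} - 12\right) \left(-34\right) = 23 + \left(- \frac{85}{9} - 12\right) \left(-34\right) = 23 - - \frac{6562}{9} = 23 + \frac{6562}{9} = \frac{6769}{9}$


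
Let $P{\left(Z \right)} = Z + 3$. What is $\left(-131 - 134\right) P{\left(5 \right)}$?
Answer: $-2120$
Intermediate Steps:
$P{\left(Z \right)} = 3 + Z$
$\left(-131 - 134\right) P{\left(5 \right)} = \left(-131 - 134\right) \left(3 + 5\right) = \left(-265\right) 8 = -2120$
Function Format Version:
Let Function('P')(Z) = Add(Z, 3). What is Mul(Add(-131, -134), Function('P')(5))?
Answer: -2120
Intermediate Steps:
Function('P')(Z) = Add(3, Z)
Mul(Add(-131, -134), Function('P')(5)) = Mul(Add(-131, -134), Add(3, 5)) = Mul(-265, 8) = -2120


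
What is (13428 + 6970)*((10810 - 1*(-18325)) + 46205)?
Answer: 1536785320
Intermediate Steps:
(13428 + 6970)*((10810 - 1*(-18325)) + 46205) = 20398*((10810 + 18325) + 46205) = 20398*(29135 + 46205) = 20398*75340 = 1536785320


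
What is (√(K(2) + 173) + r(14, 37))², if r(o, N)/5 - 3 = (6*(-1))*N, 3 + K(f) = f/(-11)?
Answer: 13191143/11 - 4380*√5137/11 ≈ 1.1707e+6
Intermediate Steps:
K(f) = -3 - f/11 (K(f) = -3 + f/(-11) = -3 + f*(-1/11) = -3 - f/11)
r(o, N) = 15 - 30*N (r(o, N) = 15 + 5*((6*(-1))*N) = 15 + 5*(-6*N) = 15 - 30*N)
(√(K(2) + 173) + r(14, 37))² = (√((-3 - 1/11*2) + 173) + (15 - 30*37))² = (√((-3 - 2/11) + 173) + (15 - 1110))² = (√(-35/11 + 173) - 1095)² = (√(1868/11) - 1095)² = (2*√5137/11 - 1095)² = (-1095 + 2*√5137/11)²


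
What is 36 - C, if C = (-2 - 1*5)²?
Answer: -13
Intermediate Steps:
C = 49 (C = (-2 - 5)² = (-7)² = 49)
36 - C = 36 - 1*49 = 36 - 49 = -13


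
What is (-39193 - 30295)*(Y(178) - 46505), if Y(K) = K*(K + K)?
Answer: -1171776144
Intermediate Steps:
Y(K) = 2*K² (Y(K) = K*(2*K) = 2*K²)
(-39193 - 30295)*(Y(178) - 46505) = (-39193 - 30295)*(2*178² - 46505) = -69488*(2*31684 - 46505) = -69488*(63368 - 46505) = -69488*16863 = -1171776144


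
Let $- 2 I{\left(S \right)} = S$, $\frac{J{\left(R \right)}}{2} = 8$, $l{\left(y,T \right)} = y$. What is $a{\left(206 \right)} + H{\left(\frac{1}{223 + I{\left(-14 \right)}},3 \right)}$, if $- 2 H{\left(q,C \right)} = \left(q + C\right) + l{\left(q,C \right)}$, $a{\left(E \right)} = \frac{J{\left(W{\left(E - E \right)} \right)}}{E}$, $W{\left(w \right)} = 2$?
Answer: $- \frac{16899}{11845} \approx -1.4267$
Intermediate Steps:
$J{\left(R \right)} = 16$ ($J{\left(R \right)} = 2 \cdot 8 = 16$)
$I{\left(S \right)} = - \frac{S}{2}$
$a{\left(E \right)} = \frac{16}{E}$
$H{\left(q,C \right)} = - q - \frac{C}{2}$ ($H{\left(q,C \right)} = - \frac{\left(q + C\right) + q}{2} = - \frac{\left(C + q\right) + q}{2} = - \frac{C + 2 q}{2} = - q - \frac{C}{2}$)
$a{\left(206 \right)} + H{\left(\frac{1}{223 + I{\left(-14 \right)}},3 \right)} = \frac{16}{206} - \left(\frac{3}{2} + \frac{1}{223 - -7}\right) = 16 \cdot \frac{1}{206} - \left(\frac{3}{2} + \frac{1}{223 + 7}\right) = \frac{8}{103} - \frac{173}{115} = - \frac{16899}{11845}$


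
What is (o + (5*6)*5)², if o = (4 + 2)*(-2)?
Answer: 19044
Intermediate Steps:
o = -12 (o = 6*(-2) = -12)
(o + (5*6)*5)² = (-12 + (5*6)*5)² = (-12 + 30*5)² = (-12 + 150)² = 138² = 19044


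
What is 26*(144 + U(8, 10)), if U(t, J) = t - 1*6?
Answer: 3796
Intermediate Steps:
U(t, J) = -6 + t (U(t, J) = t - 6 = -6 + t)
26*(144 + U(8, 10)) = 26*(144 + (-6 + 8)) = 26*(144 + 2) = 26*146 = 3796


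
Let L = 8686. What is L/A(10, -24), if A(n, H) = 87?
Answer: 8686/87 ≈ 99.839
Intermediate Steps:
L/A(10, -24) = 8686/87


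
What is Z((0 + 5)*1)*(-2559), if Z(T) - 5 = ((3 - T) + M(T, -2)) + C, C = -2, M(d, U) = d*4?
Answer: -53739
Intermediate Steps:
M(d, U) = 4*d
Z(T) = 6 + 3*T (Z(T) = 5 + (((3 - T) + 4*T) - 2) = 5 + ((3 + 3*T) - 2) = 5 + (1 + 3*T) = 6 + 3*T)
Z((0 + 5)*1)*(-2559) = (6 + 3*((0 + 5)*1))*(-2559) = (6 + 3*(5*1))*(-2559) = (6 + 3*5)*(-2559) = (6 + 15)*(-2559) = 21*(-2559) = -53739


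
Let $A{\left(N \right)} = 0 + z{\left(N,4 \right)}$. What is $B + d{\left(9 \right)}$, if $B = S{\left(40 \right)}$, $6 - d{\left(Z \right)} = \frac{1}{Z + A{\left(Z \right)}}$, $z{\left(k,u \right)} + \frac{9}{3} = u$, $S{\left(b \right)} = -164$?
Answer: $- \frac{1581}{10} \approx -158.1$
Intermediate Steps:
$z{\left(k,u \right)} = -3 + u$
$A{\left(N \right)} = 1$ ($A{\left(N \right)} = 0 + \left(-3 + 4\right) = 0 + 1 = 1$)
$d{\left(Z \right)} = 6 - \frac{1}{1 + Z}$ ($d{\left(Z \right)} = 6 - \frac{1}{Z + 1} = 6 - \frac{1}{1 + Z}$)
$B = -164$
$B + d{\left(9 \right)} = -164 + \frac{5 + 6 \cdot 9}{1 + 9} = -164 + \frac{5 + 54}{10} = -164 + \frac{1}{10} \cdot 59 = -164 + \frac{59}{10} = - \frac{1581}{10}$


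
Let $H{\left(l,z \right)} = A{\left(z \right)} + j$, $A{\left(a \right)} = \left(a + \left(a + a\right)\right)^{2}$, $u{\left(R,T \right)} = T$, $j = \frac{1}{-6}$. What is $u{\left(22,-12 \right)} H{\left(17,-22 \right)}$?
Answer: $-52270$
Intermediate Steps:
$j = - \frac{1}{6} \approx -0.16667$
$A{\left(a \right)} = 9 a^{2}$ ($A{\left(a \right)} = \left(a + 2 a\right)^{2} = \left(3 a\right)^{2} = 9 a^{2}$)
$H{\left(l,z \right)} = - \frac{1}{6} + 9 z^{2}$ ($H{\left(l,z \right)} = 9 z^{2} - \frac{1}{6} = - \frac{1}{6} + 9 z^{2}$)
$u{\left(22,-12 \right)} H{\left(17,-22 \right)} = - 12 \left(- \frac{1}{6} + 9 \left(-22\right)^{2}\right) = - 12 \left(- \frac{1}{6} + 9 \cdot 484\right) = - 12 \left(- \frac{1}{6} + 4356\right) = \left(-12\right) \frac{26135}{6} = -52270$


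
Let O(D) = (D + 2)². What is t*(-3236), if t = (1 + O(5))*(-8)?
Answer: 1294400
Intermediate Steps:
O(D) = (2 + D)²
t = -400 (t = (1 + (2 + 5)²)*(-8) = (1 + 7²)*(-8) = (1 + 49)*(-8) = 50*(-8) = -400)
t*(-3236) = -400*(-3236) = 1294400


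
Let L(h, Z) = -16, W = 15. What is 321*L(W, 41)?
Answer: -5136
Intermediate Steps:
321*L(W, 41) = 321*(-16) = -5136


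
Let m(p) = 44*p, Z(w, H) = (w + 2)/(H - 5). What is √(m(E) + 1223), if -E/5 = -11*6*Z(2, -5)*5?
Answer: I*√27817 ≈ 166.78*I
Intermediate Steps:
Z(w, H) = (2 + w)/(-5 + H)
E = -660 (E = -(-55)*(6*((2 + 2)/(-5 - 5)))*5 = -(-55)*(6*(4/(-10)))*5 = -(-55)*(6*(-⅒*4))*5 = -(-55)*(6*(-⅖))*5 = -(-55)*(-12/5*5) = -(-55)*(-12) = -5*132 = -660)
√(m(E) + 1223) = √(44*(-660) + 1223) = √(-29040 + 1223) = √(-27817) = I*√27817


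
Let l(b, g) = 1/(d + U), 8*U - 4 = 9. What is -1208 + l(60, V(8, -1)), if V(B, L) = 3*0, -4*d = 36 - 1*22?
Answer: -18128/15 ≈ -1208.5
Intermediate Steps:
d = -7/2 (d = -(36 - 1*22)/4 = -(36 - 22)/4 = -¼*14 = -7/2 ≈ -3.5000)
U = 13/8 (U = ½ + (⅛)*9 = ½ + 9/8 = 13/8 ≈ 1.6250)
V(B, L) = 0
l(b, g) = -8/15 (l(b, g) = 1/(-7/2 + 13/8) = 1/(-15/8) = -8/15)
-1208 + l(60, V(8, -1)) = -1208 - 8/15 = -18128/15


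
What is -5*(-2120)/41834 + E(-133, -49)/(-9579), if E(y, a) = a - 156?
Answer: 55056685/200363943 ≈ 0.27478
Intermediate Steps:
E(y, a) = -156 + a
-5*(-2120)/41834 + E(-133, -49)/(-9579) = -5*(-2120)/41834 + (-156 - 49)/(-9579) = 10600*(1/41834) - 205*(-1/9579) = 5300/20917 + 205/9579 = 55056685/200363943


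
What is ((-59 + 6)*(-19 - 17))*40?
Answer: 76320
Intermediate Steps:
((-59 + 6)*(-19 - 17))*40 = -53*(-36)*40 = 1908*40 = 76320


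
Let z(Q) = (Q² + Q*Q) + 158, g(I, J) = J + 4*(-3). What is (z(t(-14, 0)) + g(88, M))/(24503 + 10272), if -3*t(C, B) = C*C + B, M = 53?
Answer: 78623/312975 ≈ 0.25121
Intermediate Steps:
t(C, B) = -B/3 - C²/3 (t(C, B) = -(C*C + B)/3 = -(C² + B)/3 = -(B + C²)/3 = -B/3 - C²/3)
g(I, J) = -12 + J (g(I, J) = J - 12 = -12 + J)
z(Q) = 158 + 2*Q² (z(Q) = (Q² + Q²) + 158 = 2*Q² + 158 = 158 + 2*Q²)
(z(t(-14, 0)) + g(88, M))/(24503 + 10272) = ((158 + 2*(-⅓*0 - ⅓*(-14)²)²) + (-12 + 53))/(24503 + 10272) = ((158 + 2*(0 - ⅓*196)²) + 41)/34775 = ((158 + 2*(0 - 196/3)²) + 41)*(1/34775) = ((158 + 2*(-196/3)²) + 41)*(1/34775) = ((158 + 2*(38416/9)) + 41)*(1/34775) = ((158 + 76832/9) + 41)*(1/34775) = (78254/9 + 41)*(1/34775) = (78623/9)*(1/34775) = 78623/312975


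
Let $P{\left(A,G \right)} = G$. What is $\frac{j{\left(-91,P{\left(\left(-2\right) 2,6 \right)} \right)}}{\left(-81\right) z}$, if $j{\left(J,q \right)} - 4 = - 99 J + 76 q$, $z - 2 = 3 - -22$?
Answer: $- \frac{9469}{2187} \approx -4.3297$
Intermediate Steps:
$z = 27$ ($z = 2 + \left(3 - -22\right) = 2 + \left(3 + 22\right) = 2 + 25 = 27$)
$j{\left(J,q \right)} = 4 - 99 J + 76 q$ ($j{\left(J,q \right)} = 4 - \left(- 76 q + 99 J\right) = 4 - 99 J + 76 q$)
$\frac{j{\left(-91,P{\left(\left(-2\right) 2,6 \right)} \right)}}{\left(-81\right) z} = \frac{4 - -9009 + 76 \cdot 6}{\left(-81\right) 27} = \frac{4 + 9009 + 456}{-2187} = 9469 \left(- \frac{1}{2187}\right) = - \frac{9469}{2187}$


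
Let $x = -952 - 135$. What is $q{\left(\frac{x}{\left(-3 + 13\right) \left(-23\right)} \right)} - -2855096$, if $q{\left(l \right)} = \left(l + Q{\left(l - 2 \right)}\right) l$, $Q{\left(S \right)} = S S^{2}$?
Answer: $\frac{7990059639036921}{2798410000} \approx 2.8552 \cdot 10^{6}$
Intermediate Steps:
$Q{\left(S \right)} = S^{3}$
$x = -1087$ ($x = -952 - 135 = -1087$)
$q{\left(l \right)} = l \left(l + \left(-2 + l\right)^{3}\right)$ ($q{\left(l \right)} = \left(l + \left(l - 2\right)^{3}\right) l = \left(l + \left(-2 + l\right)^{3}\right) l = l \left(l + \left(-2 + l\right)^{3}\right)$)
$q{\left(\frac{x}{\left(-3 + 13\right) \left(-23\right)} \right)} - -2855096 = - \frac{1087}{\left(-3 + 13\right) \left(-23\right)} \left(- \frac{1087}{\left(-3 + 13\right) \left(-23\right)} + \left(-2 - \frac{1087}{\left(-3 + 13\right) \left(-23\right)}\right)^{3}\right) - -2855096 = - \frac{1087}{10 \left(-23\right)} \left(- \frac{1087}{10 \left(-23\right)} + \left(-2 - \frac{1087}{10 \left(-23\right)}\right)^{3}\right) + 2855096 = - \frac{1087}{-230} \left(- \frac{1087}{-230} + \left(-2 - \frac{1087}{-230}\right)^{3}\right) + 2855096 = \left(-1087\right) \left(- \frac{1}{230}\right) \left(\left(-1087\right) \left(- \frac{1}{230}\right) + \left(-2 - - \frac{1087}{230}\right)^{3}\right) + 2855096 = \frac{1087 \left(\frac{1087}{230} + \left(-2 + \frac{1087}{230}\right)^{3}\right)}{230} + 2855096 = \frac{1087 \left(\frac{1087}{230} + \left(\frac{627}{230}\right)^{3}\right)}{230} + 2855096 = \frac{1087 \left(\frac{1087}{230} + \frac{246491883}{12167000}\right)}{230} + 2855096 = \frac{1087}{230} \cdot \frac{303994183}{12167000} + 2855096 = \frac{330441676921}{2798410000} + 2855096 = \frac{7990059639036921}{2798410000}$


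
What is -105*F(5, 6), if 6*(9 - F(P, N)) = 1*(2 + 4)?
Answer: -840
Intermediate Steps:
F(P, N) = 8 (F(P, N) = 9 - (2 + 4)/6 = 9 - 6/6 = 9 - ⅙*6 = 9 - 1 = 8)
-105*F(5, 6) = -105*8 = -840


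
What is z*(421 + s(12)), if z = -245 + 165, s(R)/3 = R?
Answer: -36560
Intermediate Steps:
s(R) = 3*R
z = -80
z*(421 + s(12)) = -80*(421 + 3*12) = -80*(421 + 36) = -80*457 = -36560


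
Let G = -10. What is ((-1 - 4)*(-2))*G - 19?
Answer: -119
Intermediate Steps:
((-1 - 4)*(-2))*G - 19 = ((-1 - 4)*(-2))*(-10) - 19 = -5*(-2)*(-10) - 19 = 10*(-10) - 19 = -100 - 19 = -119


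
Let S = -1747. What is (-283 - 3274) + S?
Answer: -5304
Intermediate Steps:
(-283 - 3274) + S = (-283 - 3274) - 1747 = -3557 - 1747 = -5304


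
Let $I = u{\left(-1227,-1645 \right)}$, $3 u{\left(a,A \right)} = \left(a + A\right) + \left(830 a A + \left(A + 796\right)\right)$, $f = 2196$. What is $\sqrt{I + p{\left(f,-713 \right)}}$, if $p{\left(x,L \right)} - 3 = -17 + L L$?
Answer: $\frac{\sqrt{5030417382}}{3} \approx 23642.0$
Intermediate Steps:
$p{\left(x,L \right)} = -14 + L^{2}$ ($p{\left(x,L \right)} = 3 + \left(-17 + L L\right) = 3 + \left(-17 + L^{2}\right) = -14 + L^{2}$)
$u{\left(a,A \right)} = \frac{796}{3} + \frac{a}{3} + \frac{2 A}{3} + \frac{830 A a}{3}$ ($u{\left(a,A \right)} = \frac{\left(a + A\right) + \left(830 a A + \left(A + 796\right)\right)}{3} = \frac{\left(A + a\right) + \left(830 A a + \left(796 + A\right)\right)}{3} = \frac{\left(A + a\right) + \left(796 + A + 830 A a\right)}{3} = \frac{796 + a + 2 A + 830 A a}{3} = \frac{796}{3} + \frac{a}{3} + \frac{2 A}{3} + \frac{830 A a}{3}$)
$I = \frac{1675280729}{3}$ ($I = \frac{796}{3} + \frac{1}{3} \left(-1227\right) + \frac{2}{3} \left(-1645\right) + \frac{830}{3} \left(-1645\right) \left(-1227\right) = \frac{796}{3} - 409 - \frac{3290}{3} + 558428150 = \frac{1675280729}{3} \approx 5.5843 \cdot 10^{8}$)
$\sqrt{I + p{\left(f,-713 \right)}} = \sqrt{\frac{1675280729}{3} - \left(14 - \left(-713\right)^{2}\right)} = \sqrt{\frac{1675280729}{3} + \left(-14 + 508369\right)} = \sqrt{\frac{1675280729}{3} + 508355} = \sqrt{\frac{1676805794}{3}} = \frac{\sqrt{5030417382}}{3}$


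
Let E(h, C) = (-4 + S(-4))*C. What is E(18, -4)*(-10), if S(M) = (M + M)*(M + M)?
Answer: 2400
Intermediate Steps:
S(M) = 4*M² (S(M) = (2*M)*(2*M) = 4*M²)
E(h, C) = 60*C (E(h, C) = (-4 + 4*(-4)²)*C = (-4 + 4*16)*C = (-4 + 64)*C = 60*C)
E(18, -4)*(-10) = (60*(-4))*(-10) = -240*(-10) = 2400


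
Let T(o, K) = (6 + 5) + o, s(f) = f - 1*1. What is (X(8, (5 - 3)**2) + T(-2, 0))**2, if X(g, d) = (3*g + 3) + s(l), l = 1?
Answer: 1296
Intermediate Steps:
s(f) = -1 + f (s(f) = f - 1 = -1 + f)
T(o, K) = 11 + o
X(g, d) = 3 + 3*g (X(g, d) = (3*g + 3) + (-1 + 1) = (3 + 3*g) + 0 = 3 + 3*g)
(X(8, (5 - 3)**2) + T(-2, 0))**2 = ((3 + 3*8) + (11 - 2))**2 = ((3 + 24) + 9)**2 = (27 + 9)**2 = 36**2 = 1296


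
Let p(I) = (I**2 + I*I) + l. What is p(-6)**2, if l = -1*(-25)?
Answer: 9409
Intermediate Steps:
l = 25
p(I) = 25 + 2*I**2 (p(I) = (I**2 + I*I) + 25 = (I**2 + I**2) + 25 = 2*I**2 + 25 = 25 + 2*I**2)
p(-6)**2 = (25 + 2*(-6)**2)**2 = (25 + 2*36)**2 = (25 + 72)**2 = 97**2 = 9409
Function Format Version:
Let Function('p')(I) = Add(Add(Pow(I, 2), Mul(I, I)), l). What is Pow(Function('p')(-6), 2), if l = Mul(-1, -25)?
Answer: 9409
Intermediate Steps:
l = 25
Function('p')(I) = Add(25, Mul(2, Pow(I, 2))) (Function('p')(I) = Add(Add(Pow(I, 2), Mul(I, I)), 25) = Add(Add(Pow(I, 2), Pow(I, 2)), 25) = Add(Mul(2, Pow(I, 2)), 25) = Add(25, Mul(2, Pow(I, 2))))
Pow(Function('p')(-6), 2) = Pow(Add(25, Mul(2, Pow(-6, 2))), 2) = Pow(Add(25, Mul(2, 36)), 2) = Pow(Add(25, 72), 2) = Pow(97, 2) = 9409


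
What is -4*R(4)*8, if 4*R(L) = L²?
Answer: -128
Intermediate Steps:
R(L) = L²/4
-4*R(4)*8 = -4²*8 = -16*8 = -128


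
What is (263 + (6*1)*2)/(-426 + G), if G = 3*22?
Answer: -55/72 ≈ -0.76389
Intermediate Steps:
G = 66
(263 + (6*1)*2)/(-426 + G) = (263 + (6*1)*2)/(-426 + 66) = (263 + 6*2)/(-360) = (263 + 12)*(-1/360) = 275*(-1/360) = -55/72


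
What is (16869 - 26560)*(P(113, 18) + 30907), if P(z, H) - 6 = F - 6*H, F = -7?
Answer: -298463418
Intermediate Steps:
P(z, H) = -1 - 6*H (P(z, H) = 6 + (-7 - 6*H) = -1 - 6*H)
(16869 - 26560)*(P(113, 18) + 30907) = (16869 - 26560)*((-1 - 6*18) + 30907) = -9691*((-1 - 108) + 30907) = -9691*(-109 + 30907) = -9691*30798 = -298463418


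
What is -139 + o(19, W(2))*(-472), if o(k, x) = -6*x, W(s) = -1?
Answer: -2971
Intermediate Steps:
-139 + o(19, W(2))*(-472) = -139 - 6*(-1)*(-472) = -139 + 6*(-472) = -139 - 2832 = -2971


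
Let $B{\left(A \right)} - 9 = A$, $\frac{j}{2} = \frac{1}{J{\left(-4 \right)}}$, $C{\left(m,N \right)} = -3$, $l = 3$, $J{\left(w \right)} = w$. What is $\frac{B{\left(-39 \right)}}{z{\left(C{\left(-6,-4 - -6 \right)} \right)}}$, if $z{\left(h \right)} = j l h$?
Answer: $- \frac{20}{3} \approx -6.6667$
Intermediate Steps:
$j = - \frac{1}{2}$ ($j = \frac{2}{-4} = 2 \left(- \frac{1}{4}\right) = - \frac{1}{2} \approx -0.5$)
$B{\left(A \right)} = 9 + A$
$z{\left(h \right)} = - \frac{3 h}{2}$ ($z{\left(h \right)} = \left(- \frac{1}{2}\right) 3 h = - \frac{3 h}{2}$)
$\frac{B{\left(-39 \right)}}{z{\left(C{\left(-6,-4 - -6 \right)} \right)}} = \frac{9 - 39}{\left(- \frac{3}{2}\right) \left(-3\right)} = - \frac{30}{\frac{9}{2}} = \left(-30\right) \frac{2}{9} = - \frac{20}{3}$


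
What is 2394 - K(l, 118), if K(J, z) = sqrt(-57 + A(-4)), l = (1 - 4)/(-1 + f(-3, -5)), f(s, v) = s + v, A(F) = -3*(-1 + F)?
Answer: 2394 - I*sqrt(42) ≈ 2394.0 - 6.4807*I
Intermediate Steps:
A(F) = 3 - 3*F
l = 1/3 (l = (1 - 4)/(-1 + (-3 - 5)) = -3/(-1 - 8) = -3/(-9) = -3*(-1/9) = 1/3 ≈ 0.33333)
K(J, z) = I*sqrt(42) (K(J, z) = sqrt(-57 + (3 - 3*(-4))) = sqrt(-57 + (3 + 12)) = sqrt(-57 + 15) = sqrt(-42) = I*sqrt(42))
2394 - K(l, 118) = 2394 - I*sqrt(42)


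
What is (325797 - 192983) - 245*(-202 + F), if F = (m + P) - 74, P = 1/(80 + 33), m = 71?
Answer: 20683162/113 ≈ 1.8304e+5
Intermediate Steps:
P = 1/113 ≈ 0.0088496
F = -338/113 (F = (71 + 1/113) - 74 = 8024/113 - 74 = -338/113 ≈ -2.9911)
(325797 - 192983) - 245*(-202 + F) = (325797 - 192983) - 245*(-202 - 338/113) = 132814 - 245*(-23164/113) = 132814 + 5675180/113 = 20683162/113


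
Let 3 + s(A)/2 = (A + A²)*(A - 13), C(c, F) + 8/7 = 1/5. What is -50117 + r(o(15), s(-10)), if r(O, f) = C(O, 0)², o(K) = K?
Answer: -61392236/1225 ≈ -50116.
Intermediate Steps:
C(c, F) = -33/35 (C(c, F) = -8/7 + 1/5 = -8/7 + ⅕ = -33/35)
s(A) = -6 + 2*(-13 + A)*(A + A²) (s(A) = -6 + 2*((A + A²)*(A - 13)) = -6 + 2*((A + A²)*(-13 + A)) = -6 + 2*((-13 + A)*(A + A²)) = -6 + 2*(-13 + A)*(A + A²))
r(O, f) = 1089/1225 (r(O, f) = (-33/35)² = 1089/1225)
-50117 + r(o(15), s(-10)) = -50117 + 1089/1225 = -61392236/1225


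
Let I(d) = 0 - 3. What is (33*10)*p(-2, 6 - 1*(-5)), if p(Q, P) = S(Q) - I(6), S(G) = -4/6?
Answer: 770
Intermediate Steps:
S(G) = -2/3 (S(G) = -4*1/6 = -2/3)
I(d) = -3
p(Q, P) = 7/3 (p(Q, P) = -2/3 - 1*(-3) = -2/3 + 3 = 7/3)
(33*10)*p(-2, 6 - 1*(-5)) = (33*10)*(7/3) = 330*(7/3) = 770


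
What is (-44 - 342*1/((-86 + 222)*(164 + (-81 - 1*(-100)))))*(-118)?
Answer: 10771571/2074 ≈ 5193.6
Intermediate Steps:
(-44 - 342*1/((-86 + 222)*(164 + (-81 - 1*(-100)))))*(-118) = (-44 - 342*1/(136*(164 + (-81 + 100))))*(-118) = (-44 - 342*1/(136*(164 + 19)))*(-118) = (-44 - 342/(183*136))*(-118) = (-44 - 342/24888)*(-118) = (-44 - 342*1/24888)*(-118) = (-44 - 57/4148)*(-118) = -182569/4148*(-118) = 10771571/2074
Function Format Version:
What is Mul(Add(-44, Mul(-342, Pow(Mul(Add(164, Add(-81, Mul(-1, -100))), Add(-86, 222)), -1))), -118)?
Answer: Rational(10771571, 2074) ≈ 5193.6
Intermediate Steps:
Mul(Add(-44, Mul(-342, Pow(Mul(Add(164, Add(-81, Mul(-1, -100))), Add(-86, 222)), -1))), -118) = Mul(Add(-44, Mul(-342, Pow(Mul(Add(164, Add(-81, 100)), 136), -1))), -118) = Mul(Add(-44, Mul(-342, Pow(Mul(Add(164, 19), 136), -1))), -118) = Mul(Add(-44, Mul(-342, Pow(Mul(183, 136), -1))), -118) = Mul(Add(-44, Mul(-342, Pow(24888, -1))), -118) = Mul(Add(-44, Mul(-342, Rational(1, 24888))), -118) = Mul(Add(-44, Rational(-57, 4148)), -118) = Mul(Rational(-182569, 4148), -118) = Rational(10771571, 2074)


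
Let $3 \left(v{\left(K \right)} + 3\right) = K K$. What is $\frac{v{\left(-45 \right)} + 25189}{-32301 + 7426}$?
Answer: $- \frac{25861}{24875} \approx -1.0396$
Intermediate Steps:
$v{\left(K \right)} = -3 + \frac{K^{2}}{3}$ ($v{\left(K \right)} = -3 + \frac{K K}{3} = -3 + \frac{K^{2}}{3}$)
$\frac{v{\left(-45 \right)} + 25189}{-32301 + 7426} = \frac{\left(-3 + \frac{\left(-45\right)^{2}}{3}\right) + 25189}{-32301 + 7426} = \frac{\left(-3 + \frac{1}{3} \cdot 2025\right) + 25189}{-24875} = \left(\left(-3 + 675\right) + 25189\right) \left(- \frac{1}{24875}\right) = \left(672 + 25189\right) \left(- \frac{1}{24875}\right) = 25861 \left(- \frac{1}{24875}\right) = - \frac{25861}{24875}$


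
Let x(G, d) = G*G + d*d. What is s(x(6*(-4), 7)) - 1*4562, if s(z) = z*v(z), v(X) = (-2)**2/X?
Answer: -4558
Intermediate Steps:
v(X) = 4/X
x(G, d) = G**2 + d**2
s(z) = 4 (s(z) = z*(4/z) = 4)
s(x(6*(-4), 7)) - 1*4562 = 4 - 1*4562 = 4 - 4562 = -4558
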